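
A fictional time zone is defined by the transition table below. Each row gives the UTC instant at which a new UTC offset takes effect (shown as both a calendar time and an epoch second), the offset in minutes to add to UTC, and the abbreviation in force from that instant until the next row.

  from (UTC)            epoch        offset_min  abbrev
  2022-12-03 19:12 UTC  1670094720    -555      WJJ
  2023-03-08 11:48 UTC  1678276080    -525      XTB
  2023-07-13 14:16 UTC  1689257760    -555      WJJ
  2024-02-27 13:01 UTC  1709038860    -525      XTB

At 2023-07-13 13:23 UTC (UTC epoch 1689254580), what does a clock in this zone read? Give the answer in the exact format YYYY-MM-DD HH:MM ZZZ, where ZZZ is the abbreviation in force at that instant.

Query: 2023-07-13 13:23 UTC
Rule 2/4 (XTB, -08:45): 2023-03-08 11:48 UTC ≤ query < 2023-07-13 14:16 UTC
13·60 + 23 - 525 = 278 min
278 = 0·1440 + 278; 278 = 4·60 + 38 → 04:38, same day
→ 2023-07-13 04:38 XTB

2023-07-13 04:38 XTB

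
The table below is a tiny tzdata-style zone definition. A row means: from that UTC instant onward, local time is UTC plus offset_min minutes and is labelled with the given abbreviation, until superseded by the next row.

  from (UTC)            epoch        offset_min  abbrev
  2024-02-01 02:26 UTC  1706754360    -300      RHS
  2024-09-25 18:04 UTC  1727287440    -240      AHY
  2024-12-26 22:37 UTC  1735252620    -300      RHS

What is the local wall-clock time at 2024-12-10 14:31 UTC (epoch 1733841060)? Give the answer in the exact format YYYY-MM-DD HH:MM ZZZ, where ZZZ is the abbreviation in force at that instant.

2024-12-10 10:31 AHY

Query: 2024-12-10 14:31 UTC
Rule 2/3 (AHY, -04:00): 2024-09-25 18:04 UTC ≤ query < 2024-12-26 22:37 UTC
14·60 + 31 - 240 = 631 min
631 = 0·1440 + 631; 631 = 10·60 + 31 → 10:31, same day
→ 2024-12-10 10:31 AHY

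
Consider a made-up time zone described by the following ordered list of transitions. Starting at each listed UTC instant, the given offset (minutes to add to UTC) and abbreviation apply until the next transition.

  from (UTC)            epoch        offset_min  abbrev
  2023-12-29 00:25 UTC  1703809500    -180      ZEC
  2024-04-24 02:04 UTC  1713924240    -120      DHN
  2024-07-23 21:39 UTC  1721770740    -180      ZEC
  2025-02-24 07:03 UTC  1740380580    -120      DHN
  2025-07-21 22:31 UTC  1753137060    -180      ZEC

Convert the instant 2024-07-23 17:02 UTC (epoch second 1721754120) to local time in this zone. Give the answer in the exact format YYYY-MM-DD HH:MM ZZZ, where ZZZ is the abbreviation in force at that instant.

Query: 2024-07-23 17:02 UTC
Rule 2/5 (DHN, -02:00): 2024-04-24 02:04 UTC ≤ query < 2024-07-23 21:39 UTC
17·60 + 2 - 120 = 902 min
902 = 0·1440 + 902; 902 = 15·60 + 2 → 15:02, same day
→ 2024-07-23 15:02 DHN

2024-07-23 15:02 DHN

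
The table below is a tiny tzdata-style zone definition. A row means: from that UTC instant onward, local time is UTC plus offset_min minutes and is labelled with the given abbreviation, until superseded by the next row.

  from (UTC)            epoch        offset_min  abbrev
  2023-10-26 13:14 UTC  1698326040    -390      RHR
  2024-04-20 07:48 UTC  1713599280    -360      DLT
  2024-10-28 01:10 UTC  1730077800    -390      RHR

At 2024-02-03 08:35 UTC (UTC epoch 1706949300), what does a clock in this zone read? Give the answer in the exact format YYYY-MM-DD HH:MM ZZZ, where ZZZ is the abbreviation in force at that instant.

2024-02-03 02:05 RHR

Query: 2024-02-03 08:35 UTC
Rule 1/3 (RHR, -06:30): 2023-10-26 13:14 UTC ≤ query < 2024-04-20 07:48 UTC
8·60 + 35 - 390 = 125 min
125 = 0·1440 + 125; 125 = 2·60 + 5 → 02:05, same day
→ 2024-02-03 02:05 RHR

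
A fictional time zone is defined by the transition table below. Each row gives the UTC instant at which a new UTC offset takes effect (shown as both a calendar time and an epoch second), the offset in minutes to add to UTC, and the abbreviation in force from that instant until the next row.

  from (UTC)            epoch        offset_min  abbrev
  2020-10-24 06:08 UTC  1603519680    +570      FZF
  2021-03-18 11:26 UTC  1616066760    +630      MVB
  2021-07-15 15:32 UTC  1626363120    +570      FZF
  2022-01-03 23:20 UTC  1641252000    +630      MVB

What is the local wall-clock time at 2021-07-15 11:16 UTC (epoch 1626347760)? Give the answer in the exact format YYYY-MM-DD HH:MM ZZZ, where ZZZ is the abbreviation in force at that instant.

2021-07-15 21:46 MVB

Query: 2021-07-15 11:16 UTC
Rule 2/4 (MVB, +10:30): 2021-03-18 11:26 UTC ≤ query < 2021-07-15 15:32 UTC
11·60 + 16 + 630 = 1306 min
1306 = 0·1440 + 1306; 1306 = 21·60 + 46 → 21:46, same day
→ 2021-07-15 21:46 MVB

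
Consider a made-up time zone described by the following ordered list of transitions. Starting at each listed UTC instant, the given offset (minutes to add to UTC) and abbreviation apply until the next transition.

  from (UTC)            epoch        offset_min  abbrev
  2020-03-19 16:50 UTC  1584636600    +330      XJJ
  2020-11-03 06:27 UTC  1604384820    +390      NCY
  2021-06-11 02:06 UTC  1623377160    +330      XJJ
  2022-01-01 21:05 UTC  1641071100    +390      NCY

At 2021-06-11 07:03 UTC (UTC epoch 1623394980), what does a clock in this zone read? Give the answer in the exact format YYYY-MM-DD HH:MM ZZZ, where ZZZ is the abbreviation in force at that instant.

2021-06-11 12:33 XJJ

Query: 2021-06-11 07:03 UTC
Rule 3/4 (XJJ, +05:30): 2021-06-11 02:06 UTC ≤ query < 2022-01-01 21:05 UTC
7·60 + 3 + 330 = 753 min
753 = 0·1440 + 753; 753 = 12·60 + 33 → 12:33, same day
→ 2021-06-11 12:33 XJJ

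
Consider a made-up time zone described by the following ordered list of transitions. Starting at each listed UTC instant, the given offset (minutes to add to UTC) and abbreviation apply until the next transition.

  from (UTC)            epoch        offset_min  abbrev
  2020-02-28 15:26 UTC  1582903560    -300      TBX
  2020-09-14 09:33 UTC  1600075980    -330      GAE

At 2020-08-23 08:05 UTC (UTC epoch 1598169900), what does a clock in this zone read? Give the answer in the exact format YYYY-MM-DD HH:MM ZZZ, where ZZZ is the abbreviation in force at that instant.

Query: 2020-08-23 08:05 UTC
Rule 1/2 (TBX, -05:00): 2020-02-28 15:26 UTC ≤ query < 2020-09-14 09:33 UTC
8·60 + 5 - 300 = 185 min
185 = 0·1440 + 185; 185 = 3·60 + 5 → 03:05, same day
→ 2020-08-23 03:05 TBX

2020-08-23 03:05 TBX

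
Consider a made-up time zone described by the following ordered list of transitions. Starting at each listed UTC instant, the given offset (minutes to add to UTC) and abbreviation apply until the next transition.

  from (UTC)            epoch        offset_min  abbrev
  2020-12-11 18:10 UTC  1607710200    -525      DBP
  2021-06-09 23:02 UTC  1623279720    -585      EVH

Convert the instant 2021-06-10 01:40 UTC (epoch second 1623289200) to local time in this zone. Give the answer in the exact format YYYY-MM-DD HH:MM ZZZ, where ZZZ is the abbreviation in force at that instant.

Query: 2021-06-10 01:40 UTC
Rule 2/2 (EVH, -09:45): 2021-06-09 23:02 UTC ≤ query < +∞
1·60 + 40 - 585 = -485 min
-485 = -1·1440 + 955; 955 = 15·60 + 55 → 15:55, 2021-06-10 - 1 day = 2021-06-09
→ 2021-06-09 15:55 EVH

2021-06-09 15:55 EVH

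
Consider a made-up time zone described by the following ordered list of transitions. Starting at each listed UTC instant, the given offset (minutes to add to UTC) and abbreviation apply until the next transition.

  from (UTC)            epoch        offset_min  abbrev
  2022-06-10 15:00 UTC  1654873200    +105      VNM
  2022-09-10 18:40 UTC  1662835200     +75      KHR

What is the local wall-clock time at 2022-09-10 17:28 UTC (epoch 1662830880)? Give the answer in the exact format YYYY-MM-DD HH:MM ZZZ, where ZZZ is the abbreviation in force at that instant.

Query: 2022-09-10 17:28 UTC
Rule 1/2 (VNM, +01:45): 2022-06-10 15:00 UTC ≤ query < 2022-09-10 18:40 UTC
17·60 + 28 + 105 = 1153 min
1153 = 0·1440 + 1153; 1153 = 19·60 + 13 → 19:13, same day
→ 2022-09-10 19:13 VNM

2022-09-10 19:13 VNM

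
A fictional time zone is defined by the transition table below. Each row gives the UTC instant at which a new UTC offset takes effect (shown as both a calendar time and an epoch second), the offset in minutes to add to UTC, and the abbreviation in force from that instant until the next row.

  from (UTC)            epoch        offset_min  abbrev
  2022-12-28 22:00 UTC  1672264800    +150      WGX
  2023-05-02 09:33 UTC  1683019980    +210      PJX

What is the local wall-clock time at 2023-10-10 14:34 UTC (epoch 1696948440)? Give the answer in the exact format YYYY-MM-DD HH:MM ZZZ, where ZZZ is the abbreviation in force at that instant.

Query: 2023-10-10 14:34 UTC
Rule 2/2 (PJX, +03:30): 2023-05-02 09:33 UTC ≤ query < +∞
14·60 + 34 + 210 = 1084 min
1084 = 0·1440 + 1084; 1084 = 18·60 + 4 → 18:04, same day
→ 2023-10-10 18:04 PJX

2023-10-10 18:04 PJX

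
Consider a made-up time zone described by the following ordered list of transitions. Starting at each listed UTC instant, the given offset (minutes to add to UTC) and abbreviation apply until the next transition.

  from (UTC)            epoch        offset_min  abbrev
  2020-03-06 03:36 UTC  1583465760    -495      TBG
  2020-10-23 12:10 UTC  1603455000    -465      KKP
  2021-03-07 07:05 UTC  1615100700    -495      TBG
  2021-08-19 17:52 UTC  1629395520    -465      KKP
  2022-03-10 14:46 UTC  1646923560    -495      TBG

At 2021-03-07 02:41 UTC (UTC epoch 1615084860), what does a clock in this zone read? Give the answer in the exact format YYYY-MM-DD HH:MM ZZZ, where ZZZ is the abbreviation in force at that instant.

Query: 2021-03-07 02:41 UTC
Rule 2/5 (KKP, -07:45): 2020-10-23 12:10 UTC ≤ query < 2021-03-07 07:05 UTC
2·60 + 41 - 465 = -304 min
-304 = -1·1440 + 1136; 1136 = 18·60 + 56 → 18:56, 2021-03-07 - 1 day = 2021-03-06
→ 2021-03-06 18:56 KKP

2021-03-06 18:56 KKP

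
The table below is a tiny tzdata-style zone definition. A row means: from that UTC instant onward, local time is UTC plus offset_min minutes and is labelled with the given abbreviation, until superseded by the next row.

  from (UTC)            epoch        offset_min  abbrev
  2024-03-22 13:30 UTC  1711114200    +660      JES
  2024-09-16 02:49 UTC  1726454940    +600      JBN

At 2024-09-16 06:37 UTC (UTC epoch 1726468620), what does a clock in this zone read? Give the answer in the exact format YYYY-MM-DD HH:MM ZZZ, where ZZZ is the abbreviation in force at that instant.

2024-09-16 16:37 JBN

Query: 2024-09-16 06:37 UTC
Rule 2/2 (JBN, +10:00): 2024-09-16 02:49 UTC ≤ query < +∞
6·60 + 37 + 600 = 997 min
997 = 0·1440 + 997; 997 = 16·60 + 37 → 16:37, same day
→ 2024-09-16 16:37 JBN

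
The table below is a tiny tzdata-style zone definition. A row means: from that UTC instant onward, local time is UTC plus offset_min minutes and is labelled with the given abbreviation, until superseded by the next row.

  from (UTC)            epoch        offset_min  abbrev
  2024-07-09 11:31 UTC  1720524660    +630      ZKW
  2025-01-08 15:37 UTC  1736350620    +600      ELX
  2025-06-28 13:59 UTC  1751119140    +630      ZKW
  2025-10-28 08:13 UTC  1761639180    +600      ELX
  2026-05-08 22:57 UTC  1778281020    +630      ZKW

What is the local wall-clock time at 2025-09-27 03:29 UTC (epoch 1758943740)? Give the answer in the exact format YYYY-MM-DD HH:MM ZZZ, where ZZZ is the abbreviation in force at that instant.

Query: 2025-09-27 03:29 UTC
Rule 3/5 (ZKW, +10:30): 2025-06-28 13:59 UTC ≤ query < 2025-10-28 08:13 UTC
3·60 + 29 + 630 = 839 min
839 = 0·1440 + 839; 839 = 13·60 + 59 → 13:59, same day
→ 2025-09-27 13:59 ZKW

2025-09-27 13:59 ZKW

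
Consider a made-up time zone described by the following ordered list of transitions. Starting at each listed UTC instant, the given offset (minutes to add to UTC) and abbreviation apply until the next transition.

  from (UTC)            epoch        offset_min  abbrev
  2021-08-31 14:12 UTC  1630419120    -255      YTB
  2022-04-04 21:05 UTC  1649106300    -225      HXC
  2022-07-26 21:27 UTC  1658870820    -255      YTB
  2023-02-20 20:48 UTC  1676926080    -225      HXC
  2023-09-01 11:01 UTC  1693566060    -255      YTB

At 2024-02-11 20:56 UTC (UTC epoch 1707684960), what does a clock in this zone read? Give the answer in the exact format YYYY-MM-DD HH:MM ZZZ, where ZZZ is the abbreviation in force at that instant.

2024-02-11 16:41 YTB

Query: 2024-02-11 20:56 UTC
Rule 5/5 (YTB, -04:15): 2023-09-01 11:01 UTC ≤ query < +∞
20·60 + 56 - 255 = 1001 min
1001 = 0·1440 + 1001; 1001 = 16·60 + 41 → 16:41, same day
→ 2024-02-11 16:41 YTB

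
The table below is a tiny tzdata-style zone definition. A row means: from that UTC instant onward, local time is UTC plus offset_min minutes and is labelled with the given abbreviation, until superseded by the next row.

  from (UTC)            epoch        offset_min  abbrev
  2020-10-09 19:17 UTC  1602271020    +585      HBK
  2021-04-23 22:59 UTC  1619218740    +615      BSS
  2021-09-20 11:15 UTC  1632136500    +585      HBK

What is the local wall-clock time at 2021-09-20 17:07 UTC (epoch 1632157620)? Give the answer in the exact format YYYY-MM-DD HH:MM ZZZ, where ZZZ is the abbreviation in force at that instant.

Query: 2021-09-20 17:07 UTC
Rule 3/3 (HBK, +09:45): 2021-09-20 11:15 UTC ≤ query < +∞
17·60 + 7 + 585 = 1612 min
1612 = 1·1440 + 172; 172 = 2·60 + 52 → 02:52, 2021-09-20 + 1 day = 2021-09-21
→ 2021-09-21 02:52 HBK

2021-09-21 02:52 HBK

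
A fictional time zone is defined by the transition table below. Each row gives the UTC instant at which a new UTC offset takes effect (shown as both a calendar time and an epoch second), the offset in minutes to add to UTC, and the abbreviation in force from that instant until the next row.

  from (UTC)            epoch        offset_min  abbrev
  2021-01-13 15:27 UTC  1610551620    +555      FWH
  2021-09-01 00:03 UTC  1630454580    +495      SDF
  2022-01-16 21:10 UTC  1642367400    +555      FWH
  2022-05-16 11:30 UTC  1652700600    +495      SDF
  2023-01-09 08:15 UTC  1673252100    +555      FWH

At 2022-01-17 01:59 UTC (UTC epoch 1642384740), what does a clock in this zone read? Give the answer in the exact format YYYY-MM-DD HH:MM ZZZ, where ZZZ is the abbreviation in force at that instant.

2022-01-17 11:14 FWH

Query: 2022-01-17 01:59 UTC
Rule 3/5 (FWH, +09:15): 2022-01-16 21:10 UTC ≤ query < 2022-05-16 11:30 UTC
1·60 + 59 + 555 = 674 min
674 = 0·1440 + 674; 674 = 11·60 + 14 → 11:14, same day
→ 2022-01-17 11:14 FWH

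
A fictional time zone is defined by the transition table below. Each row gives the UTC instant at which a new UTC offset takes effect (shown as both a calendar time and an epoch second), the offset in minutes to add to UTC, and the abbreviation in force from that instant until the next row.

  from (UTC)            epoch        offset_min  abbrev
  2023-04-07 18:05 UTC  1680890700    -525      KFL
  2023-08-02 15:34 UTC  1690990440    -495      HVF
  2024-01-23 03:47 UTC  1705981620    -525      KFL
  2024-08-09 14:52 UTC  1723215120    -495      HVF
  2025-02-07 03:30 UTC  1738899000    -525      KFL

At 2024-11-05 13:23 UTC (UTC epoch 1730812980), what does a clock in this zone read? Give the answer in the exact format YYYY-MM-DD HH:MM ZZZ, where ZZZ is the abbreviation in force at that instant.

Query: 2024-11-05 13:23 UTC
Rule 4/5 (HVF, -08:15): 2024-08-09 14:52 UTC ≤ query < 2025-02-07 03:30 UTC
13·60 + 23 - 495 = 308 min
308 = 0·1440 + 308; 308 = 5·60 + 8 → 05:08, same day
→ 2024-11-05 05:08 HVF

2024-11-05 05:08 HVF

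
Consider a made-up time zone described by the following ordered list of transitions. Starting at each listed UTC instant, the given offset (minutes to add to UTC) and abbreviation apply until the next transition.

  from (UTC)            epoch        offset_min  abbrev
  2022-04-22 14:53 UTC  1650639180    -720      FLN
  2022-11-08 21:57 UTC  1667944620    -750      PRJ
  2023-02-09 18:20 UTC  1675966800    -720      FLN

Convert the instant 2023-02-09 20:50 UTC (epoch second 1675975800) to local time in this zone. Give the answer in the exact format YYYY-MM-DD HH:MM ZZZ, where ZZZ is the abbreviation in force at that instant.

2023-02-09 08:50 FLN

Query: 2023-02-09 20:50 UTC
Rule 3/3 (FLN, -12:00): 2023-02-09 18:20 UTC ≤ query < +∞
20·60 + 50 - 720 = 530 min
530 = 0·1440 + 530; 530 = 8·60 + 50 → 08:50, same day
→ 2023-02-09 08:50 FLN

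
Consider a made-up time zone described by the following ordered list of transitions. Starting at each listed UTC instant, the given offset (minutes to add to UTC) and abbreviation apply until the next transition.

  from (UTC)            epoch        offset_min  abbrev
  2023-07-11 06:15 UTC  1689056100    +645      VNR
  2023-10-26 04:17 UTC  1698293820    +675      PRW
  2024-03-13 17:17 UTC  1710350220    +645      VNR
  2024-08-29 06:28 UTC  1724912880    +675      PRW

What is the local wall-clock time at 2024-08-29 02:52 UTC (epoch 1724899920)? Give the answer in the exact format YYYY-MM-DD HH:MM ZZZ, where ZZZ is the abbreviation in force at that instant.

Query: 2024-08-29 02:52 UTC
Rule 3/4 (VNR, +10:45): 2024-03-13 17:17 UTC ≤ query < 2024-08-29 06:28 UTC
2·60 + 52 + 645 = 817 min
817 = 0·1440 + 817; 817 = 13·60 + 37 → 13:37, same day
→ 2024-08-29 13:37 VNR

2024-08-29 13:37 VNR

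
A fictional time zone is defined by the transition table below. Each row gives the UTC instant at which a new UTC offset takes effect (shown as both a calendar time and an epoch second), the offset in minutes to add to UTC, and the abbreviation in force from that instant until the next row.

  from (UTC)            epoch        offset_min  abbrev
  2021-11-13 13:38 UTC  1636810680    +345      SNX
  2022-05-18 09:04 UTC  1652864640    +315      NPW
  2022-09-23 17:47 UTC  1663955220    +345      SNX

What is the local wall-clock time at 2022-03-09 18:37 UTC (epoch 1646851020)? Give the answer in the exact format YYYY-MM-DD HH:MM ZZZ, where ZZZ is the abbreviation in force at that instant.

2022-03-10 00:22 SNX

Query: 2022-03-09 18:37 UTC
Rule 1/3 (SNX, +05:45): 2021-11-13 13:38 UTC ≤ query < 2022-05-18 09:04 UTC
18·60 + 37 + 345 = 1462 min
1462 = 1·1440 + 22; 22 = 0·60 + 22 → 00:22, 2022-03-09 + 1 day = 2022-03-10
→ 2022-03-10 00:22 SNX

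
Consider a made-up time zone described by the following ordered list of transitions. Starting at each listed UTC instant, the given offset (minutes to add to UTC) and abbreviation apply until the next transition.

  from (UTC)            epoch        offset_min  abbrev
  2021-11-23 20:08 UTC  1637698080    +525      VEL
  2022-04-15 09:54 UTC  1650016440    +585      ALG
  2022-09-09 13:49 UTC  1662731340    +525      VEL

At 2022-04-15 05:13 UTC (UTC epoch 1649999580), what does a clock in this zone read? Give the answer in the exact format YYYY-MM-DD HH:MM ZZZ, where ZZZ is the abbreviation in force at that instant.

2022-04-15 13:58 VEL

Query: 2022-04-15 05:13 UTC
Rule 1/3 (VEL, +08:45): 2021-11-23 20:08 UTC ≤ query < 2022-04-15 09:54 UTC
5·60 + 13 + 525 = 838 min
838 = 0·1440 + 838; 838 = 13·60 + 58 → 13:58, same day
→ 2022-04-15 13:58 VEL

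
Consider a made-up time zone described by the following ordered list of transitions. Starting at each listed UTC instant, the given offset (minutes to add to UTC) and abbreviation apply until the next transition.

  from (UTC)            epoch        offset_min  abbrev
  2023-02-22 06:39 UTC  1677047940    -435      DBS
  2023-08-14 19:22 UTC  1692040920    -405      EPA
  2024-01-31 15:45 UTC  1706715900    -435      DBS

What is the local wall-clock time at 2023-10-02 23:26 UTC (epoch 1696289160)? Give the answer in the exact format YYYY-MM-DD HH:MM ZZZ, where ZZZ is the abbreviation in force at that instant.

2023-10-02 16:41 EPA

Query: 2023-10-02 23:26 UTC
Rule 2/3 (EPA, -06:45): 2023-08-14 19:22 UTC ≤ query < 2024-01-31 15:45 UTC
23·60 + 26 - 405 = 1001 min
1001 = 0·1440 + 1001; 1001 = 16·60 + 41 → 16:41, same day
→ 2023-10-02 16:41 EPA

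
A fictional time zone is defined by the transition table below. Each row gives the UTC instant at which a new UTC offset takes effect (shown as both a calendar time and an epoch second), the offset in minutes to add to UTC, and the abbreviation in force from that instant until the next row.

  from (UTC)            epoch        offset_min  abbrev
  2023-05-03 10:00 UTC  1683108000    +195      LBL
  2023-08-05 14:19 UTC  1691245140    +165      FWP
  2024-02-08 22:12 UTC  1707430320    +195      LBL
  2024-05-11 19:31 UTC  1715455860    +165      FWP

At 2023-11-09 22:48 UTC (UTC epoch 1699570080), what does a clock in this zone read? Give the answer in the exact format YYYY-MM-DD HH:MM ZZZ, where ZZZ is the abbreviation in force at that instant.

2023-11-10 01:33 FWP

Query: 2023-11-09 22:48 UTC
Rule 2/4 (FWP, +02:45): 2023-08-05 14:19 UTC ≤ query < 2024-02-08 22:12 UTC
22·60 + 48 + 165 = 1533 min
1533 = 1·1440 + 93; 93 = 1·60 + 33 → 01:33, 2023-11-09 + 1 day = 2023-11-10
→ 2023-11-10 01:33 FWP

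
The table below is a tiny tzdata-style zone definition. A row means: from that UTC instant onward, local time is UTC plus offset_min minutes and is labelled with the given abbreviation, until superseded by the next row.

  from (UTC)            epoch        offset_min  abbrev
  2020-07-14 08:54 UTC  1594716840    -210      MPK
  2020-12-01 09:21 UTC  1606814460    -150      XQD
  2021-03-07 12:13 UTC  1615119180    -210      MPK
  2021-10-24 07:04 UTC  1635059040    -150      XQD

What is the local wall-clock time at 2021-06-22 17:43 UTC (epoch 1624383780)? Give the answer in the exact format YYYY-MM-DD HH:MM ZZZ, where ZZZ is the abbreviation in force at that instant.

Query: 2021-06-22 17:43 UTC
Rule 3/4 (MPK, -03:30): 2021-03-07 12:13 UTC ≤ query < 2021-10-24 07:04 UTC
17·60 + 43 - 210 = 853 min
853 = 0·1440 + 853; 853 = 14·60 + 13 → 14:13, same day
→ 2021-06-22 14:13 MPK

2021-06-22 14:13 MPK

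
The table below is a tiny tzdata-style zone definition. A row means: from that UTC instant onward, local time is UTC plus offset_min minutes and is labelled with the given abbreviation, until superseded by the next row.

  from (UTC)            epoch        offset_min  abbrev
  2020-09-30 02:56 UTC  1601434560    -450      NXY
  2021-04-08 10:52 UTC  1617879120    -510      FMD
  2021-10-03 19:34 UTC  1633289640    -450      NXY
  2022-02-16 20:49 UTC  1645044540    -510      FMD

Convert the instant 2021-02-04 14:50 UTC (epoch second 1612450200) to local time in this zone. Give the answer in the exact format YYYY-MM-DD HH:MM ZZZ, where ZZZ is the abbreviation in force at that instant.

Query: 2021-02-04 14:50 UTC
Rule 1/4 (NXY, -07:30): 2020-09-30 02:56 UTC ≤ query < 2021-04-08 10:52 UTC
14·60 + 50 - 450 = 440 min
440 = 0·1440 + 440; 440 = 7·60 + 20 → 07:20, same day
→ 2021-02-04 07:20 NXY

2021-02-04 07:20 NXY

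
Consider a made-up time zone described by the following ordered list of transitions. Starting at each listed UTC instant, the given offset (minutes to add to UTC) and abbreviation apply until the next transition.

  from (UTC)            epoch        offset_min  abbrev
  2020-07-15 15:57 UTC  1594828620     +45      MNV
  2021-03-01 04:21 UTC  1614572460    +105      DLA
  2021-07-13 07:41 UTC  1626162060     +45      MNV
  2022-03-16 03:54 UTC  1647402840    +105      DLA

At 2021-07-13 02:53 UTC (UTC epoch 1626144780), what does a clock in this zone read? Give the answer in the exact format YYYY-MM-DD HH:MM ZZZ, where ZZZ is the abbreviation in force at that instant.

Query: 2021-07-13 02:53 UTC
Rule 2/4 (DLA, +01:45): 2021-03-01 04:21 UTC ≤ query < 2021-07-13 07:41 UTC
2·60 + 53 + 105 = 278 min
278 = 0·1440 + 278; 278 = 4·60 + 38 → 04:38, same day
→ 2021-07-13 04:38 DLA

2021-07-13 04:38 DLA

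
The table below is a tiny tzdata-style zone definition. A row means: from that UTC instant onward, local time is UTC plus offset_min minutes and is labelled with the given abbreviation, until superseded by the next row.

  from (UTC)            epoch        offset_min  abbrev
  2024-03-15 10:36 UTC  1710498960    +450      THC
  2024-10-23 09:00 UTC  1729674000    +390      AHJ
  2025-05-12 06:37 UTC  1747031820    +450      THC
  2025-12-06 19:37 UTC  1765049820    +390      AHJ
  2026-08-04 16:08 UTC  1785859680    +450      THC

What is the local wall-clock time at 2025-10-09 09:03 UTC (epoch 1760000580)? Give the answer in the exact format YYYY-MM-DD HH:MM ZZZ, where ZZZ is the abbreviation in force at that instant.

Query: 2025-10-09 09:03 UTC
Rule 3/5 (THC, +07:30): 2025-05-12 06:37 UTC ≤ query < 2025-12-06 19:37 UTC
9·60 + 3 + 450 = 993 min
993 = 0·1440 + 993; 993 = 16·60 + 33 → 16:33, same day
→ 2025-10-09 16:33 THC

2025-10-09 16:33 THC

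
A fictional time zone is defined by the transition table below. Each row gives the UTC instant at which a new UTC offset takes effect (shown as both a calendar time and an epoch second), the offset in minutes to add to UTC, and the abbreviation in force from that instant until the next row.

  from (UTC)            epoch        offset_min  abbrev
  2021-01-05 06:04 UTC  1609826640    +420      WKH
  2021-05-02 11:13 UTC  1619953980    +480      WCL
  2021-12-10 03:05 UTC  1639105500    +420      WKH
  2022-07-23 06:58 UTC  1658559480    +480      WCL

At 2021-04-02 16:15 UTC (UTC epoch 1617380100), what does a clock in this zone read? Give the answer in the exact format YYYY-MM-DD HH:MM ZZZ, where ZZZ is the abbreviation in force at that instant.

2021-04-02 23:15 WKH

Query: 2021-04-02 16:15 UTC
Rule 1/4 (WKH, +07:00): 2021-01-05 06:04 UTC ≤ query < 2021-05-02 11:13 UTC
16·60 + 15 + 420 = 1395 min
1395 = 0·1440 + 1395; 1395 = 23·60 + 15 → 23:15, same day
→ 2021-04-02 23:15 WKH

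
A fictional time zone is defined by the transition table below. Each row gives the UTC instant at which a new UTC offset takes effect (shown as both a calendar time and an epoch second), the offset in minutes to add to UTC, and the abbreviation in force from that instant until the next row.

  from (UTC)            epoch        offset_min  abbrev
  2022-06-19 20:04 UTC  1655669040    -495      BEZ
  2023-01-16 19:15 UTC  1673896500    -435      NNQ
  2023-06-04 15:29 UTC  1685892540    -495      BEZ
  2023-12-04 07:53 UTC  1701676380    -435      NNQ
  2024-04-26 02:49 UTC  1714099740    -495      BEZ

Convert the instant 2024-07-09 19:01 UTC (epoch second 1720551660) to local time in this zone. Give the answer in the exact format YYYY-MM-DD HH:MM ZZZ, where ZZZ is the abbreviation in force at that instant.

Query: 2024-07-09 19:01 UTC
Rule 5/5 (BEZ, -08:15): 2024-04-26 02:49 UTC ≤ query < +∞
19·60 + 1 - 495 = 646 min
646 = 0·1440 + 646; 646 = 10·60 + 46 → 10:46, same day
→ 2024-07-09 10:46 BEZ

2024-07-09 10:46 BEZ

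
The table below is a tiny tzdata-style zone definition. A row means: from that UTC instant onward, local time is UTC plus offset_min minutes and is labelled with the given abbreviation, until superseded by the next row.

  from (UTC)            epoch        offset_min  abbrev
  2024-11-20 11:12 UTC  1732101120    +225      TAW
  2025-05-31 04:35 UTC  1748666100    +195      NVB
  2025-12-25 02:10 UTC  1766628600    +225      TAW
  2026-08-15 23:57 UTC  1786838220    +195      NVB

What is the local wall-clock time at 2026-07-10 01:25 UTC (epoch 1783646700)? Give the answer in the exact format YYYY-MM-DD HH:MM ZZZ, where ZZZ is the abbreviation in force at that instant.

Query: 2026-07-10 01:25 UTC
Rule 3/4 (TAW, +03:45): 2025-12-25 02:10 UTC ≤ query < 2026-08-15 23:57 UTC
1·60 + 25 + 225 = 310 min
310 = 0·1440 + 310; 310 = 5·60 + 10 → 05:10, same day
→ 2026-07-10 05:10 TAW

2026-07-10 05:10 TAW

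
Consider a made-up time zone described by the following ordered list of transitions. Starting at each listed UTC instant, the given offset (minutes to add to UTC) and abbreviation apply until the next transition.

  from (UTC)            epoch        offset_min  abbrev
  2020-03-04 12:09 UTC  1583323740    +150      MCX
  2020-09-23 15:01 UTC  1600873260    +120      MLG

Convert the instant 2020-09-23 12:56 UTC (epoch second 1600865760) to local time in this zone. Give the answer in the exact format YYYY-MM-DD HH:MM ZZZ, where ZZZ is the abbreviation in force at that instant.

2020-09-23 15:26 MCX

Query: 2020-09-23 12:56 UTC
Rule 1/2 (MCX, +02:30): 2020-03-04 12:09 UTC ≤ query < 2020-09-23 15:01 UTC
12·60 + 56 + 150 = 926 min
926 = 0·1440 + 926; 926 = 15·60 + 26 → 15:26, same day
→ 2020-09-23 15:26 MCX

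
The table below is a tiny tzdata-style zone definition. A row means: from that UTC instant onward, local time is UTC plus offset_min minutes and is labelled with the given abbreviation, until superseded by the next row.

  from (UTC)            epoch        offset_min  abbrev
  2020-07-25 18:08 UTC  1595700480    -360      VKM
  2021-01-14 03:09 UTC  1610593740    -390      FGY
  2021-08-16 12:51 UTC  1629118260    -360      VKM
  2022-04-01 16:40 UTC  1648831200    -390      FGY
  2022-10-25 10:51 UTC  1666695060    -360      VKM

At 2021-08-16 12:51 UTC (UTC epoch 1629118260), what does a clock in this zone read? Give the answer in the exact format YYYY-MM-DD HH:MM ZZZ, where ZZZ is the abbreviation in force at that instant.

2021-08-16 06:51 VKM

Query: 2021-08-16 12:51 UTC
Rule 3/5 (VKM, -06:00): 2021-08-16 12:51 UTC ≤ query < 2022-04-01 16:40 UTC
12·60 + 51 - 360 = 411 min
411 = 0·1440 + 411; 411 = 6·60 + 51 → 06:51, same day
→ 2021-08-16 06:51 VKM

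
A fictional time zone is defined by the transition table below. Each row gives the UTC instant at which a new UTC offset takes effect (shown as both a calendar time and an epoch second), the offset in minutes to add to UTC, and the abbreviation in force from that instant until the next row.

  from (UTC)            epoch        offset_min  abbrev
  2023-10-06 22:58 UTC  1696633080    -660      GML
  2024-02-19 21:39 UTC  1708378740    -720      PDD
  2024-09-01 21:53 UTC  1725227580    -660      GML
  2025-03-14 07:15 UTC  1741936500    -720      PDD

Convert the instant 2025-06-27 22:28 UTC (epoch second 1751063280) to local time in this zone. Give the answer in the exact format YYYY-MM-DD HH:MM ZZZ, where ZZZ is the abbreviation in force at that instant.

Query: 2025-06-27 22:28 UTC
Rule 4/4 (PDD, -12:00): 2025-03-14 07:15 UTC ≤ query < +∞
22·60 + 28 - 720 = 628 min
628 = 0·1440 + 628; 628 = 10·60 + 28 → 10:28, same day
→ 2025-06-27 10:28 PDD

2025-06-27 10:28 PDD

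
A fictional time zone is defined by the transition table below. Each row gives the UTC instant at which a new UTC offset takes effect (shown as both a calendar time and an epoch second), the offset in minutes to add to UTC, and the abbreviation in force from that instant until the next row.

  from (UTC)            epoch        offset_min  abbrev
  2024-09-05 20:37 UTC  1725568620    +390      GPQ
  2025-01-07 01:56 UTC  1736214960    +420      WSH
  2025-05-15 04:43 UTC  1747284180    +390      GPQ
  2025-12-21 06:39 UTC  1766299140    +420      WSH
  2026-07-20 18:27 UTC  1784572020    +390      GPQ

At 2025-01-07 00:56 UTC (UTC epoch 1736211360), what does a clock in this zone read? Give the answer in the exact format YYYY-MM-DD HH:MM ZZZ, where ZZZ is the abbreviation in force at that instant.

2025-01-07 07:26 GPQ

Query: 2025-01-07 00:56 UTC
Rule 1/5 (GPQ, +06:30): 2024-09-05 20:37 UTC ≤ query < 2025-01-07 01:56 UTC
0·60 + 56 + 390 = 446 min
446 = 0·1440 + 446; 446 = 7·60 + 26 → 07:26, same day
→ 2025-01-07 07:26 GPQ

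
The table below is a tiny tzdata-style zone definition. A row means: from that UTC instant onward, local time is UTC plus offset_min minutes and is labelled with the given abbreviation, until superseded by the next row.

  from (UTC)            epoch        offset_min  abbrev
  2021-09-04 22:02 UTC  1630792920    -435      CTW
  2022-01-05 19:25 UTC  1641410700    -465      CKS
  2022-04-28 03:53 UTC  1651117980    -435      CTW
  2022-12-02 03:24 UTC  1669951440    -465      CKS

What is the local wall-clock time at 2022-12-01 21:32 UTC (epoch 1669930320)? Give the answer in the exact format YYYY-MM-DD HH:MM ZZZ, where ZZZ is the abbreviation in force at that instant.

2022-12-01 14:17 CTW

Query: 2022-12-01 21:32 UTC
Rule 3/4 (CTW, -07:15): 2022-04-28 03:53 UTC ≤ query < 2022-12-02 03:24 UTC
21·60 + 32 - 435 = 857 min
857 = 0·1440 + 857; 857 = 14·60 + 17 → 14:17, same day
→ 2022-12-01 14:17 CTW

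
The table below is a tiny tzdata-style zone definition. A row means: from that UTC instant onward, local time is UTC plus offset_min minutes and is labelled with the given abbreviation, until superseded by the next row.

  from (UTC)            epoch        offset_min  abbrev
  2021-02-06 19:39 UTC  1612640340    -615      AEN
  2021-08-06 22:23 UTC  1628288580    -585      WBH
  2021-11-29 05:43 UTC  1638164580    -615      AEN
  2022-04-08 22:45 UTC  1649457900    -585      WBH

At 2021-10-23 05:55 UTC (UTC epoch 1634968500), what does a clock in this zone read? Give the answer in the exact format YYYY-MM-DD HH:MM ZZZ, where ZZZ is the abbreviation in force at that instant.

Query: 2021-10-23 05:55 UTC
Rule 2/4 (WBH, -09:45): 2021-08-06 22:23 UTC ≤ query < 2021-11-29 05:43 UTC
5·60 + 55 - 585 = -230 min
-230 = -1·1440 + 1210; 1210 = 20·60 + 10 → 20:10, 2021-10-23 - 1 day = 2021-10-22
→ 2021-10-22 20:10 WBH

2021-10-22 20:10 WBH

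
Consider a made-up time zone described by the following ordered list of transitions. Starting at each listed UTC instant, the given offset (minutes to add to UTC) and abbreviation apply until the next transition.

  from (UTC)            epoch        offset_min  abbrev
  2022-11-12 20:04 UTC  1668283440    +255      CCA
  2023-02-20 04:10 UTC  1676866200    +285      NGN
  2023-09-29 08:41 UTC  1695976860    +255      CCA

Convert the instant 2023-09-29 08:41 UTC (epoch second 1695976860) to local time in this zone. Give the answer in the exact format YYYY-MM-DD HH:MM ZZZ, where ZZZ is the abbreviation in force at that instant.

Query: 2023-09-29 08:41 UTC
Rule 3/3 (CCA, +04:15): 2023-09-29 08:41 UTC ≤ query < +∞
8·60 + 41 + 255 = 776 min
776 = 0·1440 + 776; 776 = 12·60 + 56 → 12:56, same day
→ 2023-09-29 12:56 CCA

2023-09-29 12:56 CCA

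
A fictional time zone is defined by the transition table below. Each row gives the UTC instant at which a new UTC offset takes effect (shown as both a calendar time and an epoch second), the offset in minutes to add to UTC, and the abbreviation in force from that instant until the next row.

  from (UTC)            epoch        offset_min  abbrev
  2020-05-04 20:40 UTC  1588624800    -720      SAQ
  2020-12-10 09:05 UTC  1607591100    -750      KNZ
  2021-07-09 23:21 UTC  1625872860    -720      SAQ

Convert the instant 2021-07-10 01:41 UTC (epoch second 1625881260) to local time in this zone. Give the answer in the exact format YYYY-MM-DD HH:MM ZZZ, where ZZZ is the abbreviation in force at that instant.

Query: 2021-07-10 01:41 UTC
Rule 3/3 (SAQ, -12:00): 2021-07-09 23:21 UTC ≤ query < +∞
1·60 + 41 - 720 = -619 min
-619 = -1·1440 + 821; 821 = 13·60 + 41 → 13:41, 2021-07-10 - 1 day = 2021-07-09
→ 2021-07-09 13:41 SAQ

2021-07-09 13:41 SAQ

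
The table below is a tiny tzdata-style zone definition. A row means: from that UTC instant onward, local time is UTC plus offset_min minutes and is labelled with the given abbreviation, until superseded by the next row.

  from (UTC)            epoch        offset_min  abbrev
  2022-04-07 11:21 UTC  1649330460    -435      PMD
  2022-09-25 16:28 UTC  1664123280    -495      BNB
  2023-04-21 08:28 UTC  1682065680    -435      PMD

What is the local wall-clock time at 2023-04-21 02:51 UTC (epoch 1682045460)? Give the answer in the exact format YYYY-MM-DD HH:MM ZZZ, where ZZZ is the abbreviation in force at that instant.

Query: 2023-04-21 02:51 UTC
Rule 2/3 (BNB, -08:15): 2022-09-25 16:28 UTC ≤ query < 2023-04-21 08:28 UTC
2·60 + 51 - 495 = -324 min
-324 = -1·1440 + 1116; 1116 = 18·60 + 36 → 18:36, 2023-04-21 - 1 day = 2023-04-20
→ 2023-04-20 18:36 BNB

2023-04-20 18:36 BNB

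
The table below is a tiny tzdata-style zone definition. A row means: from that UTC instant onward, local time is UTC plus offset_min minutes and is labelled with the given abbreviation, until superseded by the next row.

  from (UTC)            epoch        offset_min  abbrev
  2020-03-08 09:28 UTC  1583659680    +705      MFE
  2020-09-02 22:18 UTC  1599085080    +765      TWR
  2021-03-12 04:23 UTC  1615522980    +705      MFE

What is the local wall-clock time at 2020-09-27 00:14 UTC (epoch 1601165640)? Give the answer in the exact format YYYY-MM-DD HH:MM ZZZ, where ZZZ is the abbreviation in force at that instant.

2020-09-27 12:59 TWR

Query: 2020-09-27 00:14 UTC
Rule 2/3 (TWR, +12:45): 2020-09-02 22:18 UTC ≤ query < 2021-03-12 04:23 UTC
0·60 + 14 + 765 = 779 min
779 = 0·1440 + 779; 779 = 12·60 + 59 → 12:59, same day
→ 2020-09-27 12:59 TWR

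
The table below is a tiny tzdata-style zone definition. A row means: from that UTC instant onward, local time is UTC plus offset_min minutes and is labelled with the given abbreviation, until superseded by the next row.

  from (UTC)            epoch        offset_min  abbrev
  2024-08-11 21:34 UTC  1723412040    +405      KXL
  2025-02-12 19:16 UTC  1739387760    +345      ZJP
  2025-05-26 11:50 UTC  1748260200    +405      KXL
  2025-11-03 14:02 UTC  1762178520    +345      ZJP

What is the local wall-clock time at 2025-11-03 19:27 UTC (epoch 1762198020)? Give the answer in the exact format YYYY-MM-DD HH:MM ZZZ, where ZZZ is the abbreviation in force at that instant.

2025-11-04 01:12 ZJP

Query: 2025-11-03 19:27 UTC
Rule 4/4 (ZJP, +05:45): 2025-11-03 14:02 UTC ≤ query < +∞
19·60 + 27 + 345 = 1512 min
1512 = 1·1440 + 72; 72 = 1·60 + 12 → 01:12, 2025-11-03 + 1 day = 2025-11-04
→ 2025-11-04 01:12 ZJP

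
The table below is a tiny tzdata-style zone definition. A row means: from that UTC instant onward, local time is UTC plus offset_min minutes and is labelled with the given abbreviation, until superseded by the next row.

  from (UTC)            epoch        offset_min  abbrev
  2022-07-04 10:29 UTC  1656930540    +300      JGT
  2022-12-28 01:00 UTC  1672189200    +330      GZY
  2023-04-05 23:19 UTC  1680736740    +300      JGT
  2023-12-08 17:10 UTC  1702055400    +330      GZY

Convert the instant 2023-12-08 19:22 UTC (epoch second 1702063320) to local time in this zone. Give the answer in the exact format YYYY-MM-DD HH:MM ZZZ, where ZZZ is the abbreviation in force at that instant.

Query: 2023-12-08 19:22 UTC
Rule 4/4 (GZY, +05:30): 2023-12-08 17:10 UTC ≤ query < +∞
19·60 + 22 + 330 = 1492 min
1492 = 1·1440 + 52; 52 = 0·60 + 52 → 00:52, 2023-12-08 + 1 day = 2023-12-09
→ 2023-12-09 00:52 GZY

2023-12-09 00:52 GZY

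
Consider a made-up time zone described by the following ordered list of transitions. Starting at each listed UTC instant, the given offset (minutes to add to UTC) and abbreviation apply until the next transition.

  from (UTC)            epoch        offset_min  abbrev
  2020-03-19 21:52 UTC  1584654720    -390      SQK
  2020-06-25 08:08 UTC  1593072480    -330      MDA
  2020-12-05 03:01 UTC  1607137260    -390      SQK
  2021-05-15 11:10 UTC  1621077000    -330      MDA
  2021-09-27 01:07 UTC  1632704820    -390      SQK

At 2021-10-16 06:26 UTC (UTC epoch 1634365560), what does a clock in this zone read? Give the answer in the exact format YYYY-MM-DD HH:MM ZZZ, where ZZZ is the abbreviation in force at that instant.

2021-10-15 23:56 SQK

Query: 2021-10-16 06:26 UTC
Rule 5/5 (SQK, -06:30): 2021-09-27 01:07 UTC ≤ query < +∞
6·60 + 26 - 390 = -4 min
-4 = -1·1440 + 1436; 1436 = 23·60 + 56 → 23:56, 2021-10-16 - 1 day = 2021-10-15
→ 2021-10-15 23:56 SQK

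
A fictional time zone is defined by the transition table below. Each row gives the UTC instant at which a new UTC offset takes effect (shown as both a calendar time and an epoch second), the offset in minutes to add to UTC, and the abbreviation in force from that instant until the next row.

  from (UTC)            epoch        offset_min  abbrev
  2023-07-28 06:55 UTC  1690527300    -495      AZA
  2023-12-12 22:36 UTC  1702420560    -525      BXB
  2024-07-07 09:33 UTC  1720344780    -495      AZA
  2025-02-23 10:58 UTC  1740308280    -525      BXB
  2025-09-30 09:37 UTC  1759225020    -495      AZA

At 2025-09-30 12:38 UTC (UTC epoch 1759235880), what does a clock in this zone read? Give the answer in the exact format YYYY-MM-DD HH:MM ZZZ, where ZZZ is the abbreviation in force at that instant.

Query: 2025-09-30 12:38 UTC
Rule 5/5 (AZA, -08:15): 2025-09-30 09:37 UTC ≤ query < +∞
12·60 + 38 - 495 = 263 min
263 = 0·1440 + 263; 263 = 4·60 + 23 → 04:23, same day
→ 2025-09-30 04:23 AZA

2025-09-30 04:23 AZA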